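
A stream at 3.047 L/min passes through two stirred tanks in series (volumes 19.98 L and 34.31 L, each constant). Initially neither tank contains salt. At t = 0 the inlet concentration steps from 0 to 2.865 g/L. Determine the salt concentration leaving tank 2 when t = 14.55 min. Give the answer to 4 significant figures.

1.415 g/L

Time constants: τᵢ = Vᵢ/Q for each well-mixed tank.
τ₁ = 19.98/3.047 = 6.55727 min; τ₂ = 34.31/3.047 = 11.2603 min.
Tank 1: C₁ = C_in(1 − e^(−t/τ₁)). Tank 2 (τ₁ ≠ τ₂): C₂ = C_in[1 − (τ₁ e^(−t/τ₁) − τ₂ e^(−t/τ₂))/(τ₁ − τ₂)].
At t = 14.55: e^(−t/τ₁) = 0.108727, e^(−t/τ₂) = 0.274678.
C₂ = 2.865·[1 − (6.55727·0.108727 − 11.2603·0.274678)/(-4.70299)] = 2.865·0.493940 = 1.41514 g/L.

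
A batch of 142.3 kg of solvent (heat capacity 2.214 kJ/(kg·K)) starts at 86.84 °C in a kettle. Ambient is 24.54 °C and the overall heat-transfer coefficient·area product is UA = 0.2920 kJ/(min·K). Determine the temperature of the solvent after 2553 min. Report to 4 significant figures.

30.39 °C

Heat balance on the well-mixed liquid: M c_p dT/dt = −UA(T − T_amb).
dT/dt = (T_ss − T)/τ with T_ss = T_amb = 24.5400 °C, τ = M c_p/UA = 142.3·2.214/0.2920 = 1078.95 min.
Solution: T(t) = T_ss + (T₀ − T_ss) e^(−t/τ).
T(2553) = 24.5400 + (62.3000)·0.0938368 = 30.3860 °C.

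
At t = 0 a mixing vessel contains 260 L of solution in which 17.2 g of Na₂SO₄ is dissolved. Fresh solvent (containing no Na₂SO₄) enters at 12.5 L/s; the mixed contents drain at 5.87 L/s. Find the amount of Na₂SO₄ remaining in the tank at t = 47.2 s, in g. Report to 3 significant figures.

Total volume: dV/dt = Q_in − Q_out = 6.6300 L/s, so V(t) = 260 + 6.6300 t and V(47.2) = 572.94 L.
Solute balance: dm/dt = 0 − Q_out C = −Q_out m/V(t).
dm/m = −Q_out dt/(V₀ + 6.6300 t); integrating gives ln(m/m₀) = −(Q_out/(Q_in−Q_out)) ln(V/V₀).
m = m₀ (V₀/V)^(Q_out/(Q_in−Q_out)) = 17.2 × (260/572.94)^(0.88537) = 8.5453 g.

8.55 g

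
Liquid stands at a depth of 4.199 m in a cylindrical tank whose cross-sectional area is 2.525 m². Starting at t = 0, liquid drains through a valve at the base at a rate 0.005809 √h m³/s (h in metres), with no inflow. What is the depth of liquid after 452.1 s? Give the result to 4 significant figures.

2.338 m

A dh/dt = −Q_out = −0.005809 √h.
∫ h^(−1/2) dh = −(0.005809/A) ∫ dt, giving 2√h = 2√h₀ − (0.005809/A) t.
√h = √4.199 − 0.005809·452.1/(2·2.525) = 2.04915 − 0.520049 = 1.52910.
h = 1.52910² = 2.33814 m.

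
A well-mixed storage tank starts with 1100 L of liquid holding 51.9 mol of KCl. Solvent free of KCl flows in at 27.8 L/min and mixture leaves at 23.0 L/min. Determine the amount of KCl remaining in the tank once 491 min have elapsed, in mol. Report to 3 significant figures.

Let m(t) be the amount of KCl. Volume: V(t) = V₀ + (Q_in − Q_out) t = 1100 + 4.8000 t; V(491) = 3456.8 L.
No KCl enters, so dm/dt = −Q_out · (m/V).
dm/m = −Q_out dt/(V₀ + 4.8000 t); integrating gives ln(m/m₀) = −(Q_out/(Q_in−Q_out)) ln(V/V₀).
m = m₀ (V₀/V)^(Q_out/(Q_in−Q_out)) = 51.9 × (1100/3456.8)^(4.7917) = 0.21496 mol.

0.215 mol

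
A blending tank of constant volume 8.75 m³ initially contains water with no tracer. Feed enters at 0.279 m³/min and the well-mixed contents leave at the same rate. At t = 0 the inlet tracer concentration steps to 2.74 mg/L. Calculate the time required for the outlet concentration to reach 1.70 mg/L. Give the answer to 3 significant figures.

30.4 min

Transient balance on the dissolved component: V dC/dt = Q(C_in − C), so τ = V/Q = 31.362 min.
C(t) = C_in + (C₀ − C_in) e^(−t/τ). Set C = 1.70 and solve for t:
e^(−t/τ) = (C − C_in)/(C₀ − C_in) = (1.70 − 2.74)/(0 − 2.74) = 0.37956
t = −τ ln(…) = 31.362 × 0.96874 = 30.382 min.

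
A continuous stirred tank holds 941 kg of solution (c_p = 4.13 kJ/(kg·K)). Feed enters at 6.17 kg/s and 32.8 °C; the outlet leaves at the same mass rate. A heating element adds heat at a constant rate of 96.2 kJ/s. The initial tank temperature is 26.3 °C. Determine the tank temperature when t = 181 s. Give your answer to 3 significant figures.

Energy balance: M c_p dT/dt = ṁ c_p (T_in − T) + 96.2.
τ = M/ṁ = 152.51 s; T_ss = T_in + Q̇/(ṁ c_p) = 32.8 + 96.2/(6.17·4.13) = 36.575 °C.
Solution: T(t) = T_ss + (T₀ − T_ss) e^(−t/τ).
T(181) = 36.575 + (-10.275)·e^(−181/152.51) = 36.575 + (-10.275)·0.30520 = 33.439 °C.

33.4 °C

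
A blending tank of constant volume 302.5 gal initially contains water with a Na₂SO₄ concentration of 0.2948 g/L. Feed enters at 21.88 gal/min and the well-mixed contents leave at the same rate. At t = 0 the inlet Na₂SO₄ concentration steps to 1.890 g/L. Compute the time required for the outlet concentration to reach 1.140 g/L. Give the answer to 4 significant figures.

Species balance: V dC/dt = Q(C_in − C) ⇒ τ = V/Q = 13.8254 min.
C(t) = C_in + (C₀ − C_in) e^(−t/τ). Set C = 1.140 and solve for t:
e^(−t/τ) = (C − C_in)/(C₀ − C_in) = (1.140 − 1.890)/(0.2948 − 1.890) = 0.470160
t = −τ ln(…) = 13.8254 × 0.754681 = 10.4338 min.

10.43 min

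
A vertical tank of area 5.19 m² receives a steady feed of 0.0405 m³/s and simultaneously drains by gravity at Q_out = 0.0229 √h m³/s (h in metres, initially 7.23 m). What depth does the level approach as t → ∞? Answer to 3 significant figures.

Level balance: A dh/dt = 0.0405 − 0.0229 √h. Setting dh/dt = 0:
Q_in = 0.0229 √h_ss ⇒ √h_ss = 0.0405/0.0229 = 1.7686.
h_ss = 1.7686² = 3.1278 m. (Since h₀ = 7.23 m > h_ss, the level will fall toward this value.)

3.13 m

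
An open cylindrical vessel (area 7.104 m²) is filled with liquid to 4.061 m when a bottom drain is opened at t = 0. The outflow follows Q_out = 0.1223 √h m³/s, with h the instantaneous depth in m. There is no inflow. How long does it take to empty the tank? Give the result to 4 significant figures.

A dh/dt = −Q_out = −0.1223 √h.
Separate and integrate: 2(√h − √h₀) = −(0.1223/A) t.
Tank is empty when √h = 0: t_empty = 2A√h₀/0.1223.
t_empty = 2·7.104·√4.061/0.1223 = 14.2080·2.01519/0.1223 = 234.112 s.

234.1 s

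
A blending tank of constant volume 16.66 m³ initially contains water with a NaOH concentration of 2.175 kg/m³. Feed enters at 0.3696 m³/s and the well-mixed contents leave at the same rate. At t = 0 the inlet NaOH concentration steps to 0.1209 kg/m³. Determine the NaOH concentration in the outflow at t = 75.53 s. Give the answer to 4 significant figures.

Unsteady species balance (constant V, well mixed): V dC/dt = Q(C_in − C).
Rewrite as dC/dt + C/τ = C_in/τ, τ = V/Q = 45.0758 s.
This is linear first-order; C(t) = C_in + (C₀ − C_in) e^(−t/τ).
C(75.53) = 0.1209 + (2.175 − 0.1209)·e^(−75.53/45.0758) = 0.1209 + (2.05410)·0.187191 = 0.505410 kg/m³.

0.5054 kg/m³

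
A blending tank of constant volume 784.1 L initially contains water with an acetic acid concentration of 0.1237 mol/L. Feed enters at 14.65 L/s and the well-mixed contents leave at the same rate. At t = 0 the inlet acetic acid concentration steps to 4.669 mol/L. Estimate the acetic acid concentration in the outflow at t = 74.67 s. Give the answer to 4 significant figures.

3.543 mol/L

Species balance on the tank: V dC/dt = Q(C_in − C).
Rewrite as dC/dt + C/τ = C_in/τ, τ = V/Q = 53.5222 s.
This is linear first-order; C(t) = C_in + (C₀ − C_in) e^(−t/τ).
C(74.67) = 4.669 + (0.1237 − 4.669)·e^(−74.67/53.5222) = 4.669 + (-4.54530)·0.247803 = 3.54266 mol/L.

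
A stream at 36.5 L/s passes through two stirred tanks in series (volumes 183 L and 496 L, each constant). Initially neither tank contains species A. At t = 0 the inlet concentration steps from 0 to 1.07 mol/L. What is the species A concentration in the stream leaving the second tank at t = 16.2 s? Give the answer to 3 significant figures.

0.580 mol/L

Species balance on tank i: dCᵢ/dt = (Cᵢ₋₁ − Cᵢ)/τᵢ with τᵢ = Vᵢ/Q.
τ₁ = 183/36.5 = 5.0137 s; τ₂ = 496/36.5 = 13.589 s.
Tank 1: C₁ = C_in(1 − e^(−t/τ₁)). Tank 2 (τ₁ ≠ τ₂): C₂ = C_in[1 − (τ₁ e^(−t/τ₁) − τ₂ e^(−t/τ₂))/(τ₁ − τ₂)].
At t = 16.2: e^(−t/τ₁) = 0.039512, e^(−t/τ₂) = 0.30357.
C₂ = 1.07·[1 − (5.0137·0.039512 − 13.589·0.30357)/(-8.5753)] = 1.07·0.54204 = 0.57998 mol/L.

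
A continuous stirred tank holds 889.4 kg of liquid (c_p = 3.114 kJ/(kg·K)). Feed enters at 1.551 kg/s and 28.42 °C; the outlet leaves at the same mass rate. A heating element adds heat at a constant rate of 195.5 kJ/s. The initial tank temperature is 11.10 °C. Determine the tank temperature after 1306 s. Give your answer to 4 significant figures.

M c_p dT/dt = ṁ c_p (T_in − T) + Q̇.
τ = M/ṁ = 573.436 s; T_ss = T_in + Q̇/(ṁ c_p) = 28.42 + 195.5/(1.551·3.114) = 68.8977 °C.
Solution: T(t) = T_ss + (T₀ − T_ss) e^(−t/τ).
T(1306) = 68.8977 + (-57.7977)·e^(−1306/573.436) = 68.8977 + (-57.7977)·0.102541 = 62.9711 °C.

62.97 °C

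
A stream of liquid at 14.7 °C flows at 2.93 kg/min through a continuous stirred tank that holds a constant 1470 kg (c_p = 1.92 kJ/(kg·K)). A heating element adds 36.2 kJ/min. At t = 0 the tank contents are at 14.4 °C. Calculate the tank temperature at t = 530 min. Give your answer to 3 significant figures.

18.8 °C

Unsteady energy balance on the tank contents: M c_p dT/dt = ṁ c_p (T_in − T) + 36.2.
Rearrange: dT/dt = (T_ss − T)/τ with τ = M/ṁ = 501.71 min and T_ss = T_in + Q̇/(ṁ c_p) = 21.135 °C.
This is linear first-order; T(t) = T_ss + (T₀ − T_ss) e^(−t/τ).
T(530) = 21.135 + (-6.7349)·e^(−530/501.71) = 21.135 + (-6.7349)·0.34771 = 18.793 °C.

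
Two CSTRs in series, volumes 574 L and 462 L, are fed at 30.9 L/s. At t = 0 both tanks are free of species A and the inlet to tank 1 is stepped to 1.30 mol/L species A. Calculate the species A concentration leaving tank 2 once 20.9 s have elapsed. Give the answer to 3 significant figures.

Time constants: τᵢ = Vᵢ/Q for each well-mixed tank.
τ₁ = 574/30.9 = 18.576 s; τ₂ = 462/30.9 = 14.951 s.
Tank 1: C₁ = C_in(1 − e^(−t/τ₁)). Tank 2 (τ₁ ≠ τ₂): C₂ = C_in[1 − (τ₁ e^(−t/τ₁) − τ₂ e^(−t/τ₂))/(τ₁ − τ₂)].
At t = 20.9: e^(−t/τ₁) = 0.32462, e^(−t/τ₂) = 0.24713.
C₂ = 1.30·[1 − (18.576·0.32462 − 14.951·0.24713)/(3.6246)] = 1.30·0.35572 = 0.46244 mol/L.

0.462 mol/L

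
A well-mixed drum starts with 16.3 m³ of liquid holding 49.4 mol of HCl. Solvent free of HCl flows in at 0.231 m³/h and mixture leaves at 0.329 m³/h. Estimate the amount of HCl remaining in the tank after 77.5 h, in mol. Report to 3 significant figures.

6.01 mol

Total volume: dV/dt = Q_in − Q_out = -0.098000 m³/h, so V(t) = 16.3 − 0.098000 t and V(77.5) = 8.7050 m³.
Species balance (pure solvent in): dm/dt = −Q_out · m/V(t).
dm/m = −Q_out dt/(V₀ − 0.098000 t); integrating gives ln(m/m₀) = −(Q_out/(Q_in−Q_out)) ln(V/V₀).
m = m₀ (V₀/V)^(Q_out/(Q_in−Q_out)) = 49.4 × (16.3/8.7050)^(-3.3571) = 6.0142 mol.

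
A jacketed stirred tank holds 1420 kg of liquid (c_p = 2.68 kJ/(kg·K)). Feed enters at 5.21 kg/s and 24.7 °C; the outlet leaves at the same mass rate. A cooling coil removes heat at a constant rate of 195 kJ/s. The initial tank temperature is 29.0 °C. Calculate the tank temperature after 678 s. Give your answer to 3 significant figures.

First-law balance (no shaft work): M c_p dT/dt = ṁ c_p (T_in − T) − 195.
τ = M/ṁ = 272.55 s; T_ss = T_in − Q̇/(ṁ c_p) = 24.7 − 195/(5.21·2.68) = 10.734 °C.
T approaches T_ss exponentially: T(t) = T_ss + (T₀ − T_ss) e^(−t/τ).
T(678) = 10.734 + (18.266)·e^(−678/272.55) = 10.734 + (18.266)·0.083110 = 12.252 °C.

12.3 °C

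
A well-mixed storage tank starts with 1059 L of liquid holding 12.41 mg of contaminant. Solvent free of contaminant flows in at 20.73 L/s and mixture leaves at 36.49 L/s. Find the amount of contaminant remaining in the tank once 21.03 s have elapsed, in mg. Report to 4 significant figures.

Total volume: dV/dt = Q_in − Q_out = -15.7600 L/s, so V(t) = 1059 − 15.7600 t and V(21.03) = 727.567 L.
Species balance (pure solvent in): dm/dt = −Q_out · m/V(t).
dm/m = −Q_out dt/(V₀ − 15.7600 t); integrating gives ln(m/m₀) = −(Q_out/(Q_in−Q_out)) ln(V/V₀).
m = m₀ (V₀/V)^(Q_out/(Q_in−Q_out)) = 12.41 × (1059/727.567)^(-2.31536) = 5.20374 mg.

5.204 mg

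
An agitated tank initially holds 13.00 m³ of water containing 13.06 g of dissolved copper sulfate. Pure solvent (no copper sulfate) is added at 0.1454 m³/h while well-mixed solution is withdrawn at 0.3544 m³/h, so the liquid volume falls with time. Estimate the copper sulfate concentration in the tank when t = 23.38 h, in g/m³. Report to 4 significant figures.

Total volume: dV/dt = Q_in − Q_out = -0.209000 m³/h, so V(t) = 13.00 − 0.209000 t and V(23.38) = 8.11358 m³.
Species balance (pure solvent in): dm/dt = −Q_out · m/V(t).
dm/m = −Q_out dt/(V₀ − 0.209000 t); integrating gives ln(m/m₀) = −(Q_out/(Q_in−Q_out)) ln(V/V₀).
m = m₀ (V₀/V)^(Q_out/(Q_in−Q_out)) = 13.06 × (13.00/8.11358)^(-1.69569) = 5.87195 g.
C = m/V = 5.87195/8.11358 = 0.723719 g/m³.

0.7237 g/m³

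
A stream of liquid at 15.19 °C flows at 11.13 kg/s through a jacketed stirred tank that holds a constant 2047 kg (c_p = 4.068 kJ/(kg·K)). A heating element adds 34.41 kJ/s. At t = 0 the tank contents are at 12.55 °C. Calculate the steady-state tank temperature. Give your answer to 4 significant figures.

15.95 °C

M c_p dT/dt = ṁ c_p (T_in − T) + Q̇.
At steady state dT/dt = 0 ⇒ T_ss = T_in + Q̇/(ṁ c_p) = 15.19 + 34.41/(11.13·4.068) = 15.9500 °C.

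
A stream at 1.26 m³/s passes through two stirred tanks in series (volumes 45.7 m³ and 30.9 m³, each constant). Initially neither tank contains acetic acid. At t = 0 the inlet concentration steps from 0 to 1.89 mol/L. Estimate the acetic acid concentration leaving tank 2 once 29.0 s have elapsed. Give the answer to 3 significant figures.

Time constants: τᵢ = Vᵢ/Q for each well-mixed tank.
τ₁ = 45.7/1.26 = 36.270 s; τ₂ = 30.9/1.26 = 24.524 s.
Solving the cascade with C₁(0)=C₂(0)=0 gives C₂(t) = C_in[1 − (τ₁ e^(−t/τ₁) − τ₂ e^(−t/τ₂))/(τ₁ − τ₂)].
At t = 29.0: e^(−t/τ₁) = 0.44953, e^(−t/τ₂) = 0.30650.
C₂ = 1.89·[1 − (36.270·0.44953 − 24.524·0.30650)/(11.746)] = 1.89·0.25187 = 0.47603 mol/L.

0.476 mol/L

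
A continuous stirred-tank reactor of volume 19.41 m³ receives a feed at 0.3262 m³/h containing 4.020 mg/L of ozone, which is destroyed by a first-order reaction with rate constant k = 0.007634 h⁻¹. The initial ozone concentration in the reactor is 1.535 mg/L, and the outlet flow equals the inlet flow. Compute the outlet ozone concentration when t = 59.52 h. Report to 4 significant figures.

2.477 mg/L

Species balance: V dC/dt = Q C_in − Q C − k V C.
This is linear with rate a = Q/V + k = 0.0244398 h⁻¹.
C_ss = Q C_in/(Q + kV) = 2.76431 mg/L; C(t) = C_ss + (C₀ − C_ss) e^(−a t).
C(59.52) = 2.76431 + (-1.22931)·e^(−0.0244398·59.52) = 2.76431 + (-1.22931)·0.233481 = 2.47729 mg/L.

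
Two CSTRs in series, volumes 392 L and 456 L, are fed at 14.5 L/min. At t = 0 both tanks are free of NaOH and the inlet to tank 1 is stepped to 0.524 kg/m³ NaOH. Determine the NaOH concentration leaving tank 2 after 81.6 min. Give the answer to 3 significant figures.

0.402 kg/m³

Time constants: τᵢ = Vᵢ/Q for each well-mixed tank.
τ₁ = 392/14.5 = 27.034 min; τ₂ = 456/14.5 = 31.448 min.
Tank 1: C₁ = C_in(1 − e^(−t/τ₁)). Tank 2 (τ₁ ≠ τ₂): C₂ = C_in[1 − (τ₁ e^(−t/τ₁) − τ₂ e^(−t/τ₂))/(τ₁ − τ₂)].
At t = 81.6: e^(−t/τ₁) = 0.048881, e^(−t/τ₂) = 0.074666.
C₂ = 0.524·[1 − (27.034·0.048881 − 31.448·0.074666)/(-4.4138)] = 0.524·0.76740 = 0.40212 kg/m³.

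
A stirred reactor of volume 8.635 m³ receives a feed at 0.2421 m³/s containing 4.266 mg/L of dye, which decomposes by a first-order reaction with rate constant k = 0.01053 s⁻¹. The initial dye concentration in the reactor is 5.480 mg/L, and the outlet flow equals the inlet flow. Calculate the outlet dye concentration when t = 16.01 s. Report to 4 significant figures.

4.384 mg/L

Accumulation = in − out − consumed: V dC/dt = Q C_in − Q C − k V C.
This is linear with rate a = Q/V + k = 0.0385671 s⁻¹.
C_ss = Q C_in/(Q + kV) = 3.10125 mg/L; C(t) = C_ss + (C₀ − C_ss) e^(−a t).
C(16.01) = 3.10125 + (2.37875)·e^(−0.0385671·16.01) = 3.10125 + (2.37875)·0.539313 = 4.38414 mg/L.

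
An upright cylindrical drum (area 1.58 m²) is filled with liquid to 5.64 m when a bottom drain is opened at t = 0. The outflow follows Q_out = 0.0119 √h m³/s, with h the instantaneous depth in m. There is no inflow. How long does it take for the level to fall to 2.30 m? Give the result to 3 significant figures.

Volume balance on the tank: A dh/dt = −0.0119 √h.
∫ h^(−1/2) dh = −(0.0119/A) ∫ dt, giving 2√h = 2√h₀ − (0.0119/A) t.
t = 2A(√h₀ − √h)/0.0119 = 2·1.58·(√5.64 − √2.30)/0.0119
  = 3.1600 × (2.3749 − 1.5166) / 0.0119 = 227.92 s.

228 s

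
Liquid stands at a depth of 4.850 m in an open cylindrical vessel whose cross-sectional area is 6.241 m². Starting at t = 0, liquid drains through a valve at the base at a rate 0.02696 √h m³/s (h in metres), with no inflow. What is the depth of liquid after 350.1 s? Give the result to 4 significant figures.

With no inflow, A dh/dt = −0.02696 √h.
This is separable: 2 d(√h)/dt = −0.02696/A, so √h = √h₀ − (0.02696/(2A)) t.
√h = √4.850 − 0.02696·350.1/(2·6.241) = 2.20227 − 0.756185 = 1.44609.
h = 1.44609² = 2.09117 m.

2.091 m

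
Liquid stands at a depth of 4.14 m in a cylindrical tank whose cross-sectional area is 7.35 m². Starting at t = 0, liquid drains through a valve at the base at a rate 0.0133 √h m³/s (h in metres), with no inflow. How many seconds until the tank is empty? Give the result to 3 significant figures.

A dh/dt = −Q_out = −0.0133 √h.
This is separable: 2 d(√h)/dt = −0.0133/A, so √h = √h₀ − (0.0133/(2A)) t.
Tank is empty when √h = 0: t_empty = 2A√h₀/0.0133.
t_empty = 2·7.35·√4.14/0.0133 = 14.700·2.0347/0.0133 = 2248.9 s.

2250 s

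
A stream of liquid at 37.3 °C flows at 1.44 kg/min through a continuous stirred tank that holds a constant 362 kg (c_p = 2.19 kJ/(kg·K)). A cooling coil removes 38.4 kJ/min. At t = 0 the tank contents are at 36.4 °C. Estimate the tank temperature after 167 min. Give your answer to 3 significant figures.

30.9 °C

M c_p dT/dt = ṁ c_p (T_in − T) − Q̇.
τ = M/ṁ = 251.39 min; T_ss = T_in − Q̇/(ṁ c_p) = 37.3 − 38.4/(1.44·2.19) = 25.123 °C.
Solution: T(t) = T_ss + (T₀ − T_ss) e^(−t/τ).
T(167) = 25.123 + (11.277)·e^(−167/251.39) = 25.123 + (11.277)·0.51463 = 30.927 °C.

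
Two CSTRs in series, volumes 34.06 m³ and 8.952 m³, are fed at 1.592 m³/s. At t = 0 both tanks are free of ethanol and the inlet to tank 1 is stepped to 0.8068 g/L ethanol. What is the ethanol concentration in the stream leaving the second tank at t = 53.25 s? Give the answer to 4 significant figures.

0.7160 g/L

Time constants: τᵢ = Vᵢ/Q for each well-mixed tank.
τ₁ = 34.06/1.592 = 21.3945 s; τ₂ = 8.952/1.592 = 5.62312 s.
Tank 1: C₁ = C_in(1 − e^(−t/τ₁)). Tank 2 (τ₁ ≠ τ₂): C₂ = C_in[1 − (τ₁ e^(−t/τ₁) − τ₂ e^(−t/τ₂))/(τ₁ − τ₂)].
At t = 53.25: e^(−t/τ₁) = 0.0829962, e^(−t/τ₂) = 7.71438e-05.
C₂ = 0.8068·[1 − (21.3945·0.0829962 − 5.62312·7.71438e-05)/(15.7714)] = 0.8068·0.887440 = 0.715986 g/L.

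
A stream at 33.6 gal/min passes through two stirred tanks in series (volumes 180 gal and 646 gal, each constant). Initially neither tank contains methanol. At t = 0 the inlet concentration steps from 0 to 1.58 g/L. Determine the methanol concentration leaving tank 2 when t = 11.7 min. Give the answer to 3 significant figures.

Each tank obeys Vᵢ dCᵢ/dt = Q(Cᵢ₋₁ − Cᵢ), so τᵢ = Vᵢ/Q.
τ₁ = 180/33.6 = 5.3571 min; τ₂ = 646/33.6 = 19.226 min.
Solving the cascade with C₁(0)=C₂(0)=0 gives C₂(t) = C_in[1 − (τ₁ e^(−t/τ₁) − τ₂ e^(−t/τ₂))/(τ₁ − τ₂)].
At t = 11.7: e^(−t/τ₁) = 0.11259, e^(−t/τ₂) = 0.54414.
C₂ = 1.58·[1 − (5.3571·0.11259 − 19.226·0.54414)/(-13.869)] = 1.58·0.28916 = 0.45688 g/L.

0.457 g/L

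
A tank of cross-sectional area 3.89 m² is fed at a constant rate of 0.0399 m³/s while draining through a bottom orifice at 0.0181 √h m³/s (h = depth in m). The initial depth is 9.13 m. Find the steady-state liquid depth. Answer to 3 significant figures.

Mass balance (ρ constant): A dh/dt = Q_in − 0.0181 √h. At steady state dh/dt = 0:
Q_in = 0.0181 √h_ss ⇒ √h_ss = 0.0399/0.0181 = 2.2044.
h_ss = 2.2044² = 4.8595 m. (Since h₀ = 9.13 m > h_ss, the level will fall toward this value.)

4.86 m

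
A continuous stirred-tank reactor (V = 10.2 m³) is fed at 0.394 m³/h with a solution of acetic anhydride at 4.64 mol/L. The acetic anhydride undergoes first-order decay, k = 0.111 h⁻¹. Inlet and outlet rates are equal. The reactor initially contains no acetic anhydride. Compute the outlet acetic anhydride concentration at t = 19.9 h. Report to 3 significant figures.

V dC/dt = Q(C_in − C) − k V C.
dC/dt = (Q/V) C_in − (Q/V + k) C; effective rate a = Q/V + k = 0.038627 + 0.111 = 0.14963 h⁻¹.
C_ss = Q C_in/(Q + kV) = 1.1979 mol/L; C(t) = C_ss + (C₀ − C_ss) e^(−a t).
C(19.9) = 1.1979 + (-1.1979)·e^(−0.14963·19.9) = 1.1979 + (-1.1979)·0.050916 = 1.1369 mol/L.

1.14 mol/L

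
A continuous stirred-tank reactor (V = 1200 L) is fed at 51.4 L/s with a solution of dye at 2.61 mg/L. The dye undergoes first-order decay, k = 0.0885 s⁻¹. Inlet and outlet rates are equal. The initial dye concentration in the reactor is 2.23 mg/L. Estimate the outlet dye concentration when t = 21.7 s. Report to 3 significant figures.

0.931 mg/L

V dC/dt = Q(C_in − C) − k V C.
This is linear with rate a = Q/V + k = 0.13133 s⁻¹.
C_ss = Q C_in/(Q + kV) = 0.85123 mg/L; C(t) = C_ss + (C₀ − C_ss) e^(−a t).
C(21.7) = 0.85123 + (1.3788)·e^(−0.13133·21.7) = 0.85123 + (1.3788)·0.057848 = 0.93099 mg/L.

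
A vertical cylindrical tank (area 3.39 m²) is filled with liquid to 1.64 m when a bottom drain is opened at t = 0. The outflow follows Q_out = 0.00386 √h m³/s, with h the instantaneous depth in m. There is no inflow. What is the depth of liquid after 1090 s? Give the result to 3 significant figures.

With no inflow, A dh/dt = −0.00386 √h.
∫ h^(−1/2) dh = −(0.00386/A) ∫ dt, giving 2√h = 2√h₀ − (0.00386/A) t.
√h = √1.64 − 0.00386·1090/(2·3.39) = 1.2806 − 0.62056 = 0.66006.
h = 0.66006² = 0.43568 m.

0.436 m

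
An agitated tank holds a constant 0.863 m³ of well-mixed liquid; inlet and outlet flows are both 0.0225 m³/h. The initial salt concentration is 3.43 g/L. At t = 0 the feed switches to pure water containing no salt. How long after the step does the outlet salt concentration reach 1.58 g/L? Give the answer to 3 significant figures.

29.7 h

Species balance: V dC/dt = Q(C_in − C) ⇒ τ = V/Q = 38.356 h.
C(t) = C_in + (C₀ − C_in) e^(−t/τ). Set C = 1.58 and solve for t:
e^(−t/τ) = (C − C_in)/(C₀ − C_in) = (1.58 − 0)/(3.43 − 0) = 0.46064
t = −τ ln(…) = 38.356 × 0.77514 = 29.731 h.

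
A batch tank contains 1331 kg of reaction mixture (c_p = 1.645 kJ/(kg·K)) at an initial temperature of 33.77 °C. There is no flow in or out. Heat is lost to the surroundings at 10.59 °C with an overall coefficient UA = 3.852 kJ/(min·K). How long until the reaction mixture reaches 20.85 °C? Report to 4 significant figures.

M c_p dT/dt = −UA(T − T_amb).
τ = M c_p/UA = 568.405 min; T_ss = T_amb = 10.5900 °C.
T(t) = T_ss + (T₀ − T_ss)e^(−t/τ); set T = 20.85:
t = −τ ln[(T − T_ss)/(T₀ − T_ss)] = −568.405 · ln(0.442623) = 463.271 min.

463.3 min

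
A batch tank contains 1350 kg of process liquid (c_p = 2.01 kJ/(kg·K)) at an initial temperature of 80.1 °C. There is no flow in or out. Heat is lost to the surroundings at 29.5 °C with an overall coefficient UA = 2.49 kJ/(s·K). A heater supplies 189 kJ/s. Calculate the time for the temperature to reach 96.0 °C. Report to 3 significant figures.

1080 s

Energy balance: M c_p dT/dt = −UA(T − T_amb) + Q̇.
τ = M c_p/UA = 1089.8 s; T_ss = T_amb + Q̇/UA = 29.5 + 189/2.49 = 105.40 °C.
T(t) = T_ss + (T₀ − T_ss)e^(−t/τ); set T = 96.0:
t = −τ ln[(T − T_ss)/(T₀ − T_ss)] = −1089.8 · ln(0.37163) = 1078.7 s.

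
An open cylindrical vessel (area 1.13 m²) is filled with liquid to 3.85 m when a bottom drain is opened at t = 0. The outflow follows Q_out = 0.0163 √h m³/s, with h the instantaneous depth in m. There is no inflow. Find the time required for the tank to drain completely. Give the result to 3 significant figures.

With no inflow, A dh/dt = −0.0163 √h.
∫ h^(−1/2) dh = −(0.0163/A) ∫ dt, giving 2√h = 2√h₀ − (0.0163/A) t.
Tank is empty when √h = 0: t_empty = 2A√h₀/0.0163.
t_empty = 2·1.13·√3.85/0.0163 = 2.2600·1.9621/0.0163 = 272.05 s.

272 s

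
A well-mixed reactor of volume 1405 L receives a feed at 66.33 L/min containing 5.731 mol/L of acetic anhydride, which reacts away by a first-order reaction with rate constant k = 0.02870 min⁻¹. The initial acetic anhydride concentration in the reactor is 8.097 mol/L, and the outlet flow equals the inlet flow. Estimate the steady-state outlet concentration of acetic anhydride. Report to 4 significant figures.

3.564 mol/L

Species balance: V dC/dt = Q C_in − Q C − k V C.
At steady state: 0 = Q C_in − (Q + kV) C_ss, so C_ss = Q C_in/(Q + kV).
C_ss = 66.33·5.731/(66.33 + 0.02870·1405) = 380.137/106.654 = 3.56423 mol/L.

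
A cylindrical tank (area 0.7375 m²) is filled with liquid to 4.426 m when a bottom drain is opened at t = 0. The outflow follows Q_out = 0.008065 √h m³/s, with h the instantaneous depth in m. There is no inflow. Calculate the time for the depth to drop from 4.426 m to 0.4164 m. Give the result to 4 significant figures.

Accumulation of liquid (constant cross-section A): A dh/dt = −0.008065 √h.
Separate and integrate: 2(√h − √h₀) = −(0.008065/A) t.
t = 2A(√h₀ − √h)/0.008065 = 2·0.7375·(√4.426 − √0.4164)/0.008065
  = 1.47500 × (2.10381 − 0.645291) / 0.008065 = 266.746 s.

266.7 s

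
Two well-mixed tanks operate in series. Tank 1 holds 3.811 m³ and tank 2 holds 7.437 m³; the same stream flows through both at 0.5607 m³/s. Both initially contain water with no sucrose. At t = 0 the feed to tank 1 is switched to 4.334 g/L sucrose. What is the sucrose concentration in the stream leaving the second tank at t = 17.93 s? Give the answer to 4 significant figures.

2.359 g/L

Species balance on tank i: dCᵢ/dt = (Cᵢ₋₁ − Cᵢ)/τᵢ with τᵢ = Vᵢ/Q.
τ₁ = 3.811/0.5607 = 6.79686 s; τ₂ = 7.437/0.5607 = 13.2638 s.
Solving the cascade with C₁(0)=C₂(0)=0 gives C₂(t) = C_in[1 − (τ₁ e^(−t/τ₁) − τ₂ e^(−t/τ₂))/(τ₁ − τ₂)].
At t = 17.93: e^(−t/τ₁) = 0.0715054, e^(−t/τ₂) = 0.258774.
C₂ = 4.334·[1 − (6.79686·0.0715054 − 13.2638·0.258774)/(-6.46692)] = 4.334·0.544404 = 2.35945 g/L.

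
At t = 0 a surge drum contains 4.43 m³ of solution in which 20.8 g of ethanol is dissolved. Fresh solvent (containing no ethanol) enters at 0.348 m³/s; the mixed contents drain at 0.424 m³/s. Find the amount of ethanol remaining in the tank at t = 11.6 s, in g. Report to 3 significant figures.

Let m(t) be the amount of ethanol. Volume: V(t) = V₀ + (Q_in − Q_out) t = 4.43 − 0.076000 t; V(11.6) = 3.5484 m³.
No ethanol enters, so dm/dt = −Q_out · (m/V).
Separate: dm/m = −Q_out dt/V(t) ⇒ ln(m/m₀) = −(Q_out/(Q_in−Q_out)) ln(V/V₀).
m = m₀ (V₀/V)^(Q_out/(Q_in−Q_out)) = 20.8 × (4.43/3.5484)^(-5.5789) = 6.0313 g.

6.03 g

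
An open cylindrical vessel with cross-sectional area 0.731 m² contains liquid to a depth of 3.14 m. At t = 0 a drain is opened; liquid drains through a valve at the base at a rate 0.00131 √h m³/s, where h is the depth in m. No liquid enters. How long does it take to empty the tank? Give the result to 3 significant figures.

1980 s

With no inflow, A dh/dt = −0.00131 √h.
∫ h^(−1/2) dh = −(0.00131/A) ∫ dt, giving 2√h = 2√h₀ − (0.00131/A) t.
Set h = 0: 2√h₀ = (0.00131/A) t_empty ⇒ t_empty = 2A√h₀/0.00131.
t_empty = 2·0.731·√3.14/0.00131 = 1.4620·1.7720/0.00131 = 1977.6 s.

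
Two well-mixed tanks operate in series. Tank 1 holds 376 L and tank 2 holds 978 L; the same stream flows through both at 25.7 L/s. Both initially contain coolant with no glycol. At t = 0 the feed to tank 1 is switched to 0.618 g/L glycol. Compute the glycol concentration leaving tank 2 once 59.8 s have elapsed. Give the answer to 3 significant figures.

0.416 g/L

Time constants: τᵢ = Vᵢ/Q for each well-mixed tank.
τ₁ = 376/25.7 = 14.630 s; τ₂ = 978/25.7 = 38.054 s.
Tank 1: C₁ = C_in(1 − e^(−t/τ₁)). Tank 2 (τ₁ ≠ τ₂): C₂ = C_in[1 − (τ₁ e^(−t/τ₁) − τ₂ e^(−t/τ₂))/(τ₁ − τ₂)].
At t = 59.8: e^(−t/τ₁) = 0.016783, e^(−t/τ₂) = 0.20775.
C₂ = 0.618·[1 − (14.630·0.016783 − 38.054·0.20775)/(-23.424)] = 0.618·0.67298 = 0.41590 g/L.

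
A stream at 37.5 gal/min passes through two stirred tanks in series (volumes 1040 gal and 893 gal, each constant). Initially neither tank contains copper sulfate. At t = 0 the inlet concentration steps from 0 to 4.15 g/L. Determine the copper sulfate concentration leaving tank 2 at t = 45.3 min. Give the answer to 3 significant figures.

2.18 g/L

Time constants: τᵢ = Vᵢ/Q for each well-mixed tank.
τ₁ = 1040/37.5 = 27.733 min; τ₂ = 893/37.5 = 23.813 min.
Solving the cascade with C₁(0)=C₂(0)=0 gives C₂(t) = C_in[1 − (τ₁ e^(−t/τ₁) − τ₂ e^(−t/τ₂))/(τ₁ − τ₂)].
At t = 45.3: e^(−t/τ₁) = 0.19526, e^(−t/τ₂) = 0.14923.
C₂ = 4.15·[1 − (27.733·0.19526 − 23.813·0.14923)/(3.9200)] = 4.15·0.52508 = 2.1791 g/L.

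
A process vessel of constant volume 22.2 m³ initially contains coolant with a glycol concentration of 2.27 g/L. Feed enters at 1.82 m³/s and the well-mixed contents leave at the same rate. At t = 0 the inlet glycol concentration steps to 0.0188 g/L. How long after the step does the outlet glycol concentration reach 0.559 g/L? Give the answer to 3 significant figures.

Species balance: V dC/dt = Q(C_in − C) ⇒ τ = V/Q = 12.198 s.
C(t) = C_in + (C₀ − C_in) e^(−t/τ). Set C = 0.559 and solve for t:
e^(−t/τ) = (C − C_in)/(C₀ − C_in) = (0.559 − 0.0188)/(2.27 − 0.0188) = 0.23996
t = −τ ln(…) = 12.198 × 1.4273 = 17.410 s.

17.4 s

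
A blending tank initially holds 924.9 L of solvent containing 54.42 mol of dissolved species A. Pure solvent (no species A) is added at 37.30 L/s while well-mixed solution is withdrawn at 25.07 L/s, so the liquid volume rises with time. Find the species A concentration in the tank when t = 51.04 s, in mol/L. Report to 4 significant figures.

0.01220 mol/L

Total volume: dV/dt = Q_in − Q_out = 12.2300 L/s, so V(t) = 924.9 + 12.2300 t and V(51.04) = 1549.12 L.
Species balance (pure solvent in): dm/dt = −Q_out · m/V(t).
Separate: dm/m = −Q_out dt/V(t) ⇒ ln(m/m₀) = −(Q_out/(Q_in−Q_out)) ln(V/V₀).
m = m₀ (V₀/V)^(Q_out/(Q_in−Q_out)) = 54.42 × (924.9/1549.12)^(2.04988) = 18.9063 mol.
C = m/V = 18.9063/1549.12 = 0.0122045 mol/L.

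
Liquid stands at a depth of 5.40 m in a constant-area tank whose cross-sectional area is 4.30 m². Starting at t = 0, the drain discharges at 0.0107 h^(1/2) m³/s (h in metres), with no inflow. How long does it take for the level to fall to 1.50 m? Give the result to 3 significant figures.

883 s

Volume balance on the tank: A dh/dt = −0.0107 √h.
∫ h^(−1/2) dh = −(0.0107/A) ∫ dt, giving 2√h = 2√h₀ − (0.0107/A) t.
t = 2A(√h₀ − √h)/0.0107 = 2·4.30·(√5.40 − √1.50)/0.0107
  = 8.6000 × (2.3238 − 1.2247) / 0.0107 = 883.34 s.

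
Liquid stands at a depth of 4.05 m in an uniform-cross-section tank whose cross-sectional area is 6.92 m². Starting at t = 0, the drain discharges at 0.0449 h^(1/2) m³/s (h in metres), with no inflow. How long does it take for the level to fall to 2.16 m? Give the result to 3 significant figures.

A dh/dt = −Q_out = −0.0449 √h.
Separate and integrate: 2(√h − √h₀) = −(0.0449/A) t.
t = 2A(√h₀ − √h)/0.0449 = 2·6.92·(√4.05 − √2.16)/0.0449
  = 13.840 × (2.0125 − 1.4697) / 0.0449 = 167.30 s.

167 s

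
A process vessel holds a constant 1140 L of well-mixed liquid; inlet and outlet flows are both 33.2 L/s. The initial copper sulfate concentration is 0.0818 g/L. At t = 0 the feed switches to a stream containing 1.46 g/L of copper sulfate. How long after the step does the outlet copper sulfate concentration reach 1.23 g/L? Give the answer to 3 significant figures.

Mass balance on the solute (V constant): V dC/dt = Q(C_in − C), so τ = V/Q = 34.337 s.
C(t) = C_in + (C₀ − C_in) e^(−t/τ). Set C = 1.23 and solve for t:
e^(−t/τ) = (C − C_in)/(C₀ − C_in) = (1.23 − 1.46)/(0.0818 − 1.46) = 0.16688
t = −τ ln(…) = 34.337 × 1.7905 = 61.479 s.

61.5 s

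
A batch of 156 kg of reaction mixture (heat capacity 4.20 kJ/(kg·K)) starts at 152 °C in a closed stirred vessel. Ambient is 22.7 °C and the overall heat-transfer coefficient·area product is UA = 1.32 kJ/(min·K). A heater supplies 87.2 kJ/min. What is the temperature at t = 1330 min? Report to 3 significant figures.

Lumped-capacitance energy balance: M c_p dT/dt = UA(T_amb − T) + Q̇.
dT/dt = (T_ss − T)/τ with T_ss = T_amb + Q̇/UA = 22.7 + 87.2/1.32 = 88.761 °C, τ = M c_p/UA = 156·4.20/1.32 = 496.36 min.
Solution: T(t) = T_ss + (T₀ − T_ss) e^(−t/τ).
T(1330) = 88.761 + (63.239)·0.068598 = 93.099 °C.

93.1 °C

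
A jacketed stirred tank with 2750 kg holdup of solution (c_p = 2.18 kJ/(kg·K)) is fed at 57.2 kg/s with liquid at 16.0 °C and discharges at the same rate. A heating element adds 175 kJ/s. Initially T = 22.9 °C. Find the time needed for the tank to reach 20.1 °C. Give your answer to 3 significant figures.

34.2 s

First-law balance (no shaft work): M c_p dT/dt = ṁ c_p (T_in − T) + 175.
τ = M/ṁ = 48.077 s; T_ss = T_in + Q̇/(ṁ c_p) = 17.403 °C.
T(t) = T_ss + (T₀ − T_ss) e^(−t/τ). Set T = 20.1:
e^(−t/τ) = (20.1 − 17.403)/(22.9 − 17.403) = 0.49059
t = −48.077 · ln(0.49059) = 34.238 s.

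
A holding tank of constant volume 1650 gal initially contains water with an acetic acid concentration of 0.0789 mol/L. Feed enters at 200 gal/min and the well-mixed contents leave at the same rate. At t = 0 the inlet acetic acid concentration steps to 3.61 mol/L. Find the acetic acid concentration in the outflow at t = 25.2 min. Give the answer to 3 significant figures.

Unsteady species balance (constant V, well mixed): V dC/dt = Q(C_in − C).
So dC/dt = (C_in − C)/τ with τ = V/Q = 1650/200 = 8.2500 min.
Solution: C(t) = C_in + (C₀ − C_in) e^(−t/τ).
C(25.2) = 3.61 + (0.0789 − 3.61)·e^(−25.2/8.2500) = 3.61 + (-3.5311)·0.047144 = 3.4435 mol/L.

3.44 mol/L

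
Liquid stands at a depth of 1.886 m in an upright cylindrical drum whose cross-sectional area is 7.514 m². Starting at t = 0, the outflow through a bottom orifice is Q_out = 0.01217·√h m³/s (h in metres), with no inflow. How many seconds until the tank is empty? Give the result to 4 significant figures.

Accumulation of liquid (constant cross-section A): A dh/dt = −0.01217 √h.
∫ h^(−1/2) dh = −(0.01217/A) ∫ dt, giving 2√h = 2√h₀ − (0.01217/A) t.
Tank is empty when √h = 0: t_empty = 2A√h₀/0.01217.
t_empty = 2·7.514·√1.886/0.01217 = 15.0280·1.37332/0.01217 = 1695.83 s.

1696 s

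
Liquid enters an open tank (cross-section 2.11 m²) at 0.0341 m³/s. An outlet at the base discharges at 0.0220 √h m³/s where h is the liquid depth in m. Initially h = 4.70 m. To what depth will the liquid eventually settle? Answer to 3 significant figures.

2.40 m

A dh/dt = Q_in − 0.0220 √h. Steady state requires inflow = outflow:
Q_in = 0.0220 √h_ss ⇒ √h_ss = 0.0341/0.0220 = 1.5500.
h_ss = 1.5500² = 2.4025 m. (Since h₀ = 4.70 m > h_ss, the level will fall toward this value.)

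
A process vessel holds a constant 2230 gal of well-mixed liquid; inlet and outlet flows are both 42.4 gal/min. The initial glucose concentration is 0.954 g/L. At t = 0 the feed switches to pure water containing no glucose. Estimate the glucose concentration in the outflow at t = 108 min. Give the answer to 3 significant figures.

0.122 g/L

Mass balance on the solute (V constant): V dC/dt = Q(C_in − C).
So dC/dt = (C_in − C)/τ with τ = V/Q = 2230/42.4 = 52.594 min.
C approaches C_in exponentially: C(t) = C_in + (C₀ − C_in) e^(−t/τ).
C(108) = 0 + (0.954 − 0)·e^(−108/52.594) = 0 + (0.95400)·0.12829 = 0.12239 g/L.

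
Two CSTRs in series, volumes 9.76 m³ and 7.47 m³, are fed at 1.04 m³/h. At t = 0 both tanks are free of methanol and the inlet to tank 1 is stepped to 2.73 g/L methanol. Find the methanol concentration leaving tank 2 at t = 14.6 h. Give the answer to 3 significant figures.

Species balance on tank i: dCᵢ/dt = (Cᵢ₋₁ − Cᵢ)/τᵢ with τᵢ = Vᵢ/Q.
τ₁ = 9.76/1.04 = 9.3846 h; τ₂ = 7.47/1.04 = 7.1827 h.
Solving the cascade with C₁(0)=C₂(0)=0 gives C₂(t) = C_in[1 − (τ₁ e^(−t/τ₁) − τ₂ e^(−t/τ₂))/(τ₁ − τ₂)].
At t = 14.6: e^(−t/τ₁) = 0.21103, e^(−t/τ₂) = 0.13099.
C₂ = 2.73·[1 − (9.3846·0.21103 − 7.1827·0.13099)/(2.2019)] = 2.73·0.52785 = 1.4410 g/L.

1.44 g/L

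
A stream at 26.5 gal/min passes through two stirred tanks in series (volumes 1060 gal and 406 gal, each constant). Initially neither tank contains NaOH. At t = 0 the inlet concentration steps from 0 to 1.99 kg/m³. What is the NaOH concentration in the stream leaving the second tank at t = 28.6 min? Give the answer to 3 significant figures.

0.603 kg/m³

Each tank obeys Vᵢ dCᵢ/dt = Q(Cᵢ₋₁ − Cᵢ), so τᵢ = Vᵢ/Q.
τ₁ = 1060/26.5 = 40.000 min; τ₂ = 406/26.5 = 15.321 min.
Solving the cascade with C₁(0)=C₂(0)=0 gives C₂(t) = C_in[1 − (τ₁ e^(−t/τ₁) − τ₂ e^(−t/τ₂))/(τ₁ − τ₂)].
At t = 28.6: e^(−t/τ₁) = 0.48919, e^(−t/τ₂) = 0.15463.
C₂ = 1.99·[1 − (40.000·0.48919 − 15.321·0.15463)/(24.679)] = 1.99·0.30311 = 0.60319 kg/m³.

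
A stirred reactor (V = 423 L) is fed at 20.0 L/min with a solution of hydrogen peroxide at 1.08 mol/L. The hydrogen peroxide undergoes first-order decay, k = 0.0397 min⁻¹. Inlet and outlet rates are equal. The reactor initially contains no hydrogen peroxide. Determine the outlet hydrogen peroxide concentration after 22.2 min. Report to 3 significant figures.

Accumulation = in − out − consumed: V dC/dt = Q C_in − Q C − k V C.
This is linear with rate a = Q/V + k = 0.086981 min⁻¹.
C_ss = Q C_in/(Q + kV) = 0.58707 mol/L; C(t) = C_ss + (C₀ − C_ss) e^(−a t).
C(22.2) = 0.58707 + (-0.58707)·e^(−0.086981·22.2) = 0.58707 + (-0.58707)·0.14501 = 0.50194 mol/L.

0.502 mol/L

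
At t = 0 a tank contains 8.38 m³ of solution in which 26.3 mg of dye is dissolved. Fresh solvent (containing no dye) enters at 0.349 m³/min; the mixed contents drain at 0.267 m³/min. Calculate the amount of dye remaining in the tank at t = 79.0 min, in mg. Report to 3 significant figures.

Total volume: dV/dt = Q_in − Q_out = 0.082000 m³/min, so V(t) = 8.38 + 0.082000 t and V(79.0) = 14.858 m³.
Solute balance: dm/dt = 0 − Q_out C = −Q_out m/V(t).
dm/m = −Q_out dt/(V₀ + 0.082000 t); integrating gives ln(m/m₀) = −(Q_out/(Q_in−Q_out)) ln(V/V₀).
m = m₀ (V₀/V)^(Q_out/(Q_in−Q_out)) = 26.3 × (8.38/14.858)^(3.2561) = 4.0748 mg.

4.07 mg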